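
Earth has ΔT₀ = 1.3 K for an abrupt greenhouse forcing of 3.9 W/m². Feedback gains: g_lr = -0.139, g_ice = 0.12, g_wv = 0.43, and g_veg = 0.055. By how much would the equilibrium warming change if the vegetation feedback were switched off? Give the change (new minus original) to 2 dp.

Original: g = 0.466, ΔT = 1.3/(1−0.466) = 2.4345 K.
Without vegetation: g' = 0.411, ΔT' = 1.3/(1−0.411) = 2.2071 K.
Change = 2.2071 − 2.4345 = -0.23 K.

-0.23 K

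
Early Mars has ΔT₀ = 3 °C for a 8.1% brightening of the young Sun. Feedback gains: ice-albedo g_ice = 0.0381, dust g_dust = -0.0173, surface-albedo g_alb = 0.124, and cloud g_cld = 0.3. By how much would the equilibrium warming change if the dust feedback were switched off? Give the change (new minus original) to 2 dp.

0.17 °C

Original: g = 0.4448, ΔT = 3/(1−0.4448) = 5.4035 °C.
Without dust: g' = 0.4621, ΔT' = 3/(1−0.4621) = 5.5772 °C.
Change = 5.5772 − 5.4035 = 0.17 °C.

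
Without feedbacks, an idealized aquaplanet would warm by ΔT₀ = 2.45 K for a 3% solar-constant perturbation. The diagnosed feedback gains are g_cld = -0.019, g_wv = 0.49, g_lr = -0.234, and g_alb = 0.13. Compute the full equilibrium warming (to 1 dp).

Total gain g = -0.019 + 0.49 − 0.234 + 0.13 = 0.367.
Amplification A = 1/(1 − 0.367) = 1.58.
ΔT = 2.45 × 1.58 = 3.9 K.

3.9 K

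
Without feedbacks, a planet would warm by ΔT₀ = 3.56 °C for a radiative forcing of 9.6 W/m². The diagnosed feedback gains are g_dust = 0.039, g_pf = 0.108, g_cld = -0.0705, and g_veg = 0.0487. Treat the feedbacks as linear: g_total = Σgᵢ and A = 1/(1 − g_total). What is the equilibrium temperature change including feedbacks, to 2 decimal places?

Total gain g = 0.039 + 0.108 − 0.0705 + 0.0487 = 0.1252.
Amplification A = 1/(1 − 0.1252) = 1.143.
ΔT = 3.56 × 1.143 = 4.07 °C.

4.07 °C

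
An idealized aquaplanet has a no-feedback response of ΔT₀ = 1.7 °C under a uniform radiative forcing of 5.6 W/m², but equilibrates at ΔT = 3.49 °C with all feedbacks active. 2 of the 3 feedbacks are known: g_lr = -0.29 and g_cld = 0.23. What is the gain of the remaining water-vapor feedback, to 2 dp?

0.57

Amplification A = ΔT/ΔT₀ = 3.49/1.7 = 2.053.
Total gain g = 1 − 1/A = 1 − 1/2.053 = 0.5129.
Known gains sum to -0.29 + 0.23 = -0.06.
g_wv = 0.5129 + 0.06 = 0.57.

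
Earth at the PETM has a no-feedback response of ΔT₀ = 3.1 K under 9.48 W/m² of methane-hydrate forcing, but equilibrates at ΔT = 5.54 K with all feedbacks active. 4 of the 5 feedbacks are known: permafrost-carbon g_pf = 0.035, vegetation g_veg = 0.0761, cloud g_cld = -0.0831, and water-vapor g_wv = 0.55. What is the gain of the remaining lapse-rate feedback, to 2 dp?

-0.14

Amplification A = ΔT/ΔT₀ = 5.54/3.1 = 1.787.
Total gain g = 1 − 1/A = 1 − 1/1.787 = 0.4404.
Known gains sum to 0.035 + 0.0761 − 0.0831 + 0.55 = 0.578.
g_lr = 0.4404 − 0.578 = -0.14.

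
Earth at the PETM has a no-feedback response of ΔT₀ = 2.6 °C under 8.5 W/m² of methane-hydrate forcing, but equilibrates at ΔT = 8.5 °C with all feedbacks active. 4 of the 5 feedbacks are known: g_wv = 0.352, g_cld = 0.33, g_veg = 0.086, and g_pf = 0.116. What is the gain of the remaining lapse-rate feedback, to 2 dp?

Amplification A = ΔT/ΔT₀ = 8.5/2.6 = 3.269.
Total gain g = 1 − 1/A = 1 − 1/3.269 = 0.6941.
Known gains sum to 0.352 + 0.33 + 0.086 + 0.116 = 0.884.
g_lr = 0.6941 − 0.884 = -0.19.

-0.19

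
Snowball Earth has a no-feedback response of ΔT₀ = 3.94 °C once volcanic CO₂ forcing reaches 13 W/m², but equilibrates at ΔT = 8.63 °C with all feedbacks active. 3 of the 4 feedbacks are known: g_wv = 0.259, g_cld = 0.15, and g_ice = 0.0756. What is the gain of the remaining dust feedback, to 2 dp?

0.06

Amplification A = ΔT/ΔT₀ = 8.63/3.94 = 2.19.
Total gain g = 1 − 1/A = 1 − 1/2.19 = 0.5434.
Known gains sum to 0.259 + 0.15 + 0.0756 = 0.4846.
g_dust = 0.5434 − 0.4846 = 0.06.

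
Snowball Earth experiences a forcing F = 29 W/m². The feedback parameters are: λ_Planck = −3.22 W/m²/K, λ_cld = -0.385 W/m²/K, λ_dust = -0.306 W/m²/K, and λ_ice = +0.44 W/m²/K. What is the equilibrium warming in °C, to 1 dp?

Net feedback parameter λ = (−3.22) + (-0.385) + (-0.306) + (+0.44) = -3.471 W/m²/K.
ΔT = −F/λ = −29/(-3.471) = 8.4 °C.

8.4 °C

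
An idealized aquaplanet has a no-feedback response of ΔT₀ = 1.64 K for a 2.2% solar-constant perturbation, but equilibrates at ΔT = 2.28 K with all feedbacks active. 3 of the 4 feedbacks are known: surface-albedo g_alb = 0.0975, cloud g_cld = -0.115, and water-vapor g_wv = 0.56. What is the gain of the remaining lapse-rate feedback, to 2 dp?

Amplification A = ΔT/ΔT₀ = 2.28/1.64 = 1.39.
Total gain g = 1 − 1/A = 1 − 1/1.39 = 0.2806.
Known gains sum to 0.0975 − 0.115 + 0.56 = 0.5425.
g_lr = 0.2806 − 0.5425 = -0.26.

-0.26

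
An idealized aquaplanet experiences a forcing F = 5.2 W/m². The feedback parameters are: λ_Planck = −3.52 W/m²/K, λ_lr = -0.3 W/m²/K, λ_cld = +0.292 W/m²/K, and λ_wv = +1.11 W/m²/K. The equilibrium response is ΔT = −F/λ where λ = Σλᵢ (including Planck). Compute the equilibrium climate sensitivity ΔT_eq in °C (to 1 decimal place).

Net feedback parameter λ = (−3.52) + (-0.3) + (+0.292) + (+1.11) = -2.418 W/m²/K.
ΔT = −F/λ = −5.2/(-2.418) = 2.2 °C.

2.2 °C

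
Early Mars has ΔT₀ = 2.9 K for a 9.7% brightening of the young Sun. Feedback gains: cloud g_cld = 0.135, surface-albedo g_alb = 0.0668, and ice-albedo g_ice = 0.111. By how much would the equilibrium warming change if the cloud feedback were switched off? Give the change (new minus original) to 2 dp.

Original: g = 0.3128, ΔT = 2.9/(1−0.3128) = 4.2200 K.
Without cloud: g' = 0.1778, ΔT' = 2.9/(1−0.1778) = 3.5271 K.
Change = 3.5271 − 4.2200 = -0.69 K.

-0.69 K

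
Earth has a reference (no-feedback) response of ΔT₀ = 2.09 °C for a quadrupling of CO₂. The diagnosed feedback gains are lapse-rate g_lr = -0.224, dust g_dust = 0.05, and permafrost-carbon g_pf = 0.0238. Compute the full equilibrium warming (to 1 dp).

1.8 °C

Total gain g = -0.224 + 0.05 + 0.0238 = -0.1502.
Amplification A = 1/(1 + 0.1502) = 0.8694.
ΔT = 2.09 × 0.8694 = 1.8 °C.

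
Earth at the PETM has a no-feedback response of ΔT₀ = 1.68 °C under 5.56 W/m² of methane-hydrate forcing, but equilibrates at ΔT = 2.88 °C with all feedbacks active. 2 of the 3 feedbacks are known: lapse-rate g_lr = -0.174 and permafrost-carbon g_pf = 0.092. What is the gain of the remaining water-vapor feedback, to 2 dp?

0.50

Amplification A = ΔT/ΔT₀ = 2.88/1.68 = 1.714.
Total gain g = 1 − 1/A = 1 − 1/1.714 = 0.4166.
Known gains sum to -0.174 + 0.092 = -0.082.
g_wv = 0.4166 + 0.082 = 0.50.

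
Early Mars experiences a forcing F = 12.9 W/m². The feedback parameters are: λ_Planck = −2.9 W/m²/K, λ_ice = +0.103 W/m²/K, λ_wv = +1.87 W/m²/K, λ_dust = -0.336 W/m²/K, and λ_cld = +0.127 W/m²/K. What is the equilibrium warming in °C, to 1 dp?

11.4 °C

Net feedback parameter λ = (−2.9) + (+0.103) + (+1.87) + (-0.336) + (+0.127) = -1.136 W/m²/K.
ΔT = −F/λ = −12.9/(-1.136) = 11.4 °C.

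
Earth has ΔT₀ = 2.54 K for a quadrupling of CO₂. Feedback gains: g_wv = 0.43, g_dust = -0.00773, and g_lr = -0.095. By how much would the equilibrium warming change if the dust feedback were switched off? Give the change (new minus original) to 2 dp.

0.04 K

Original: g = 0.32727, ΔT = 2.54/(1−0.32727) = 3.7757 K.
Without dust: g' = 0.335, ΔT' = 2.54/(1−0.335) = 3.8195 K.
Change = 3.8195 − 3.7757 = 0.04 K.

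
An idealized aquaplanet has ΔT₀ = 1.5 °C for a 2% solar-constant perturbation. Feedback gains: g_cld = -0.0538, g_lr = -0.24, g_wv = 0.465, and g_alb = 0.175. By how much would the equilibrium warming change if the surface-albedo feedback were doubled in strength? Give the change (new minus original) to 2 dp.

0.84 °C

Original: g = 0.3462, ΔT = 1.5/(1−0.3462) = 2.2943 °C.
With doubled surface-albedo: g' = 0.5212, ΔT' = 1.5/(1−0.5212) = 3.1328 °C.
Change = 3.1328 − 2.2943 = 0.84 °C.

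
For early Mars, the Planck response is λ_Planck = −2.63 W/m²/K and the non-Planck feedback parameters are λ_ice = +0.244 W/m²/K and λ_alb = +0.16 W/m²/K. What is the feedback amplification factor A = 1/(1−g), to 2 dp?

1.18

Convert to gains: g_ice = 0.244/2.63 = 0.09278; g_alb = 0.16/2.63 = 0.06084.
Total gain g = 0.15362.
A = 1/(1 − 0.15362) = 1.18.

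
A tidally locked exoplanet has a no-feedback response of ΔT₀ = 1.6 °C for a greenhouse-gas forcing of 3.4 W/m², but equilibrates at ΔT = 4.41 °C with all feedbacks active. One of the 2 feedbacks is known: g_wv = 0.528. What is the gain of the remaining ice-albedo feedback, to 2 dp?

Amplification A = ΔT/ΔT₀ = 4.41/1.6 = 2.756.
Total gain g = 1 − 1/A = 1 − 1/2.756 = 0.6372.
The known gain is 0.528.
g_ice = 0.6372 − 0.528 = 0.11.

0.11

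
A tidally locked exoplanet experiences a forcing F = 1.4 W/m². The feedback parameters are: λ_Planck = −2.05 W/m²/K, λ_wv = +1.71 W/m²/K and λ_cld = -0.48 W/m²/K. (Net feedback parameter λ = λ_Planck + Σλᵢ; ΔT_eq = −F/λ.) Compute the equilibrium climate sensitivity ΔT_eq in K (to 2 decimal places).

Net feedback parameter λ = (−2.05) + (+1.71) + (-0.48) = -0.82 W/m²/K.
ΔT = −F/λ = −1.4/(-0.82) = 1.71 K.

1.71 K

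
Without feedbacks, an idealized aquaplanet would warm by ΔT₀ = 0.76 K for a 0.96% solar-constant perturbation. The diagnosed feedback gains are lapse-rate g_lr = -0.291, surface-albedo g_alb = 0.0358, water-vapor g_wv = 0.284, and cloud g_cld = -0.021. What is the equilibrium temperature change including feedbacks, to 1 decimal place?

Total gain g = -0.291 + 0.0358 + 0.284 − 0.021 = 0.0078.
Amplification A = 1/(1 − 0.0078) = 1.008.
ΔT = 0.76 × 1.008 = 0.8 K.

0.8 K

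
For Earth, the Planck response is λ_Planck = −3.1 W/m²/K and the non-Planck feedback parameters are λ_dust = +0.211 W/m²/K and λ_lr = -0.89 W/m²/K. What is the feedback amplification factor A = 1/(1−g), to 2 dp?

Convert to gains: g_dust = 0.211/3.1 = 0.06806; g_lr = -0.89/3.1 = -0.2871.
Total gain g = -0.21904.
A = 1/(1 + 0.21904) = 0.82.

0.82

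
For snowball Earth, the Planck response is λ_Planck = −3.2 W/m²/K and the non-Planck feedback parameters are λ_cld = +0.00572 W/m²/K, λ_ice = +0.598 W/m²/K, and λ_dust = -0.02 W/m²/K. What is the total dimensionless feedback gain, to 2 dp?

Convert to gains: g_cld = 0.00572/3.2 = 0.001788; g_ice = 0.598/3.2 = 0.1869; g_dust = -0.02/3.2 = -0.00625.
Total gain g = 0.182438.

0.18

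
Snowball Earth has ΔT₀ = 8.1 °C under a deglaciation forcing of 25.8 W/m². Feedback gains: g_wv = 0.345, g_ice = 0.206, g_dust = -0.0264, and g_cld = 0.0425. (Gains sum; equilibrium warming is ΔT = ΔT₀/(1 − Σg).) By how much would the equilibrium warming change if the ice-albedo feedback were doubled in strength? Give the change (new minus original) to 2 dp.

Original: g = 0.5671, ΔT = 8.1/(1−0.5671) = 18.7110 °C.
With doubled ice-albedo: g' = 0.7731, ΔT' = 8.1/(1−0.7731) = 35.6985 °C.
Change = 35.6985 − 18.7110 = 16.99 °C.

16.99 °C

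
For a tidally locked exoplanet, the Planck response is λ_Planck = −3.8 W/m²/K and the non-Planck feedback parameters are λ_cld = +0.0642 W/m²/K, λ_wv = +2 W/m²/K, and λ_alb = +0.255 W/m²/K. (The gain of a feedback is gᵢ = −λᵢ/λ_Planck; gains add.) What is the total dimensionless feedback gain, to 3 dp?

0.610

Convert to gains: g_cld = 0.0642/3.8 = 0.01689; g_wv = 2/3.8 = 0.5263; g_alb = 0.255/3.8 = 0.06711.
Total gain g = 0.6103.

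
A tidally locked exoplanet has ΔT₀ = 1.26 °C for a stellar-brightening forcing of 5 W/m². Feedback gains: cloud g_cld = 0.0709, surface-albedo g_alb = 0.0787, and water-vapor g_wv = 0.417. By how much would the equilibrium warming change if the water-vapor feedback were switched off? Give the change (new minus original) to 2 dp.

Original: g = 0.5666, ΔT = 1.26/(1−0.5666) = 2.9072 °C.
Without water-vapor: g' = 0.1496, ΔT' = 1.26/(1−0.1496) = 1.4817 °C.
Change = 1.4817 − 2.9072 = -1.43 °C.

-1.43 °C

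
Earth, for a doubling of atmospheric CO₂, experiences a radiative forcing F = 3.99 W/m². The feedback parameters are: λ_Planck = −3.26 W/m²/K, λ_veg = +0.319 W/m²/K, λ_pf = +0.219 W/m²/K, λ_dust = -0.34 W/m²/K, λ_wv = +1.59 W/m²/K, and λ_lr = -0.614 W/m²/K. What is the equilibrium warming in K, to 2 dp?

1.91 K

Net feedback parameter λ = (−3.26) + (+0.319) + (+0.219) + (-0.34) + (+1.59) + (-0.614) = -2.086 W/m²/K.
ΔT = −F/λ = −3.99/(-2.086) = 1.91 K.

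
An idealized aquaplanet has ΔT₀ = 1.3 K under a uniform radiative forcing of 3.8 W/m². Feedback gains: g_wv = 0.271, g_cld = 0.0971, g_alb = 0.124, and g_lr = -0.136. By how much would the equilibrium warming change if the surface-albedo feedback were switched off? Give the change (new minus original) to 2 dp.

-0.33 K

Original: g = 0.3561, ΔT = 1.3/(1−0.3561) = 2.0189 K.
Without surface-albedo: g' = 0.2321, ΔT' = 1.3/(1−0.2321) = 1.6929 K.
Change = 1.6929 − 2.0189 = -0.33 K.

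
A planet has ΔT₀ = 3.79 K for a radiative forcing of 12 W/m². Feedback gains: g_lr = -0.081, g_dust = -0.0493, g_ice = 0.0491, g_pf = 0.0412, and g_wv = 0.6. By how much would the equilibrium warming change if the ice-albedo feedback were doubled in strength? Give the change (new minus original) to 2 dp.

Original: g = 0.56, ΔT = 3.79/(1−0.56) = 8.6136 K.
With doubled ice-albedo: g' = 0.6091, ΔT' = 3.79/(1−0.6091) = 9.6956 K.
Change = 9.6956 − 8.6136 = 1.08 K.

1.08 K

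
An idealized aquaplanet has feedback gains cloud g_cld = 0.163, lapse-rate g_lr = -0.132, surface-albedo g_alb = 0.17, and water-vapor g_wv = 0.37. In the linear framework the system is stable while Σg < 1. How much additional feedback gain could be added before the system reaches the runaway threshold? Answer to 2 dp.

0.43

Current total gain = 0.163 − 0.132 + 0.17 + 0.37 = 0.571.
Margin to runaway = 1 − 0.571 = 0.43.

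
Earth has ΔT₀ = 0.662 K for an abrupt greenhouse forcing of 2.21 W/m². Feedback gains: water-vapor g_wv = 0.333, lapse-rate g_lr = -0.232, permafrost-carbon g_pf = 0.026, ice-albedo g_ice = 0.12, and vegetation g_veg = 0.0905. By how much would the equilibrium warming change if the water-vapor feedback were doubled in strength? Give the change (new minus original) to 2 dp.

1.01 K

Original: g = 0.3375, ΔT = 0.662/(1−0.3375) = 0.9992 K.
With doubled water-vapor: g' = 0.6705, ΔT' = 0.662/(1−0.6705) = 2.0091 K.
Change = 2.0091 − 0.9992 = 1.01 K.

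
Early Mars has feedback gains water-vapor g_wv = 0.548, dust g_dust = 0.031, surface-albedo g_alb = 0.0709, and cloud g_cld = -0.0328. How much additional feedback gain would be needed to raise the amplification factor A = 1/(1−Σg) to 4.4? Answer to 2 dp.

0.16

Current total gain = 0.6171.
Target gain for A = 4.4: g* = 1 − 1/4.4 = 0.7727.
Additional gain needed = 0.7727 − 0.6171 = 0.16.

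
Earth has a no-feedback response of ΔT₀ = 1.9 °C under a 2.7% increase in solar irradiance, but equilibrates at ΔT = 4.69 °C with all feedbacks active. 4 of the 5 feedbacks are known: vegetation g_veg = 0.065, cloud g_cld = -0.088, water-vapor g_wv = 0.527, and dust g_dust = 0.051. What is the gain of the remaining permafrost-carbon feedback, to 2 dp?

Amplification A = ΔT/ΔT₀ = 4.69/1.9 = 2.468.
Total gain g = 1 − 1/A = 1 − 1/2.468 = 0.5948.
Known gains sum to 0.065 − 0.088 + 0.527 + 0.051 = 0.555.
g_pf = 0.5948 − 0.555 = 0.04.

0.04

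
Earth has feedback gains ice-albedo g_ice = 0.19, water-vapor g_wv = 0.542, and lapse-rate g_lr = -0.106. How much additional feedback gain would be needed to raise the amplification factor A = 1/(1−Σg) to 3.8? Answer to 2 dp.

Current total gain = 0.626.
Target gain for A = 3.8: g* = 1 − 1/3.8 = 0.7368.
Additional gain needed = 0.7368 − 0.626 = 0.11.

0.11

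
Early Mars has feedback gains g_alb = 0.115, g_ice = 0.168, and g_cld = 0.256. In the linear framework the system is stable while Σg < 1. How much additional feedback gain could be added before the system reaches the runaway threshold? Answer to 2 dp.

Current total gain = 0.115 + 0.168 + 0.256 = 0.539.
Margin to runaway = 1 − 0.539 = 0.46.

0.46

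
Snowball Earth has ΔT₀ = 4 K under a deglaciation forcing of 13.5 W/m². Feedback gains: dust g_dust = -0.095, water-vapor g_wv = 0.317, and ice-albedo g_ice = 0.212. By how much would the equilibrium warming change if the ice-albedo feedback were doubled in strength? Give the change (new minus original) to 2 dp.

Original: g = 0.434, ΔT = 4/(1−0.434) = 7.0671 K.
With doubled ice-albedo: g' = 0.646, ΔT' = 4/(1−0.646) = 11.2994 K.
Change = 11.2994 − 7.0671 = 4.23 K.

4.23 K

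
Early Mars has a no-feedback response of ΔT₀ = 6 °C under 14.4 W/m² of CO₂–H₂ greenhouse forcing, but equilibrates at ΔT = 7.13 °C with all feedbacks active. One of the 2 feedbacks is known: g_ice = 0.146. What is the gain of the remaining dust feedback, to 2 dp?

0.01

Amplification A = ΔT/ΔT₀ = 7.13/6 = 1.188.
Total gain g = 1 − 1/A = 1 − 1/1.188 = 0.1582.
The known gain is 0.146.
g_dust = 0.1582 − 0.146 = 0.01.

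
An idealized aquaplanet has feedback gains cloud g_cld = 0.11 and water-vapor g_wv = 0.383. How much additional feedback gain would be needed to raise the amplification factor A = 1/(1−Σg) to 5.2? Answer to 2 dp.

Current total gain = 0.493.
Target gain for A = 5.2: g* = 1 − 1/5.2 = 0.8077.
Additional gain needed = 0.8077 − 0.493 = 0.31.

0.31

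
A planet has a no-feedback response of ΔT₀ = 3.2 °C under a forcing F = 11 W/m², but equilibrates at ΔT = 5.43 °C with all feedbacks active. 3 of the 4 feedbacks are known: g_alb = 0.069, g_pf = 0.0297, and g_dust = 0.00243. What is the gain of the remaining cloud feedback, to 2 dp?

0.31

Amplification A = ΔT/ΔT₀ = 5.43/3.2 = 1.697.
Total gain g = 1 − 1/A = 1 − 1/1.697 = 0.4107.
Known gains sum to 0.069 + 0.0297 + 0.00243 = 0.10113.
g_cld = 0.4107 − 0.10113 = 0.31.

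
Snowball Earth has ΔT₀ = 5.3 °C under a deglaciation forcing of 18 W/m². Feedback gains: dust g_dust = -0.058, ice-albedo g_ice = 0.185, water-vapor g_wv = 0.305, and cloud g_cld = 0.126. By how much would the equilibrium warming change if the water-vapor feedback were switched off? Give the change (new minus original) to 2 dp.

Original: g = 0.558, ΔT = 5.3/(1−0.558) = 11.9910 °C.
Without water-vapor: g' = 0.253, ΔT' = 5.3/(1−0.253) = 7.0950 °C.
Change = 7.0950 − 11.9910 = -4.90 °C.

-4.90 °C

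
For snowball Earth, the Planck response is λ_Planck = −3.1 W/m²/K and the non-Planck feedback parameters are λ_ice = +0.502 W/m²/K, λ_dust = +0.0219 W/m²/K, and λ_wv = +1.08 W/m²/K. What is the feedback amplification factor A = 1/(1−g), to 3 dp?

Convert to gains: g_ice = 0.502/3.1 = 0.1619; g_dust = 0.0219/3.1 = 0.007065; g_wv = 1.08/3.1 = 0.3484.
Total gain g = 0.517365.
A = 1/(1 − 0.517365) = 2.072.

2.072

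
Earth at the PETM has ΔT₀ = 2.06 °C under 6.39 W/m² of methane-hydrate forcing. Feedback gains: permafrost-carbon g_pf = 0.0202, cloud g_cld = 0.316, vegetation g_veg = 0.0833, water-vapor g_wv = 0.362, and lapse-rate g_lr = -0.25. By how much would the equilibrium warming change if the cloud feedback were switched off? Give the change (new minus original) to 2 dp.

Original: g = 0.5315, ΔT = 2.06/(1−0.5315) = 4.3970 °C.
Without cloud: g' = 0.2155, ΔT' = 2.06/(1−0.2155) = 2.6259 °C.
Change = 2.6259 − 4.3970 = -1.77 °C.

-1.77 °C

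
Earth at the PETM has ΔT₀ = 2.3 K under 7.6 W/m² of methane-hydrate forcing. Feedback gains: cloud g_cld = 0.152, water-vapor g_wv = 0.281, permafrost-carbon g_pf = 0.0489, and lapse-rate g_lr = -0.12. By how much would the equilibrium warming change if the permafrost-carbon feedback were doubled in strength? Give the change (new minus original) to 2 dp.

0.30 K

Original: g = 0.3619, ΔT = 2.3/(1−0.3619) = 3.6045 K.
With doubled permafrost-carbon: g' = 0.4108, ΔT' = 2.3/(1−0.4108) = 3.9036 K.
Change = 3.9036 − 3.6045 = 0.30 K.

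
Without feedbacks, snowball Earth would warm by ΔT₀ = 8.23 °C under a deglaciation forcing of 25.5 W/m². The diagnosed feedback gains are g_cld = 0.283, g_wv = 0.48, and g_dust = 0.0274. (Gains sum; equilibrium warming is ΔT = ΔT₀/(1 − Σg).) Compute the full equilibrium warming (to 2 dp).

39.27 °C

Total gain g = 0.283 + 0.48 + 0.0274 = 0.7904.
Amplification A = 1/(1 − 0.7904) = 4.771.
ΔT = 8.23 × 4.771 = 39.27 °C.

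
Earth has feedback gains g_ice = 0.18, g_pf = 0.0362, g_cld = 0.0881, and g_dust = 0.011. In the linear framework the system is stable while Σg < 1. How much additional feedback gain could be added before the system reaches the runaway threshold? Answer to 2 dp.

0.68

Current total gain = 0.18 + 0.0362 + 0.0881 + 0.011 = 0.3153.
Margin to runaway = 1 − 0.3153 = 0.68.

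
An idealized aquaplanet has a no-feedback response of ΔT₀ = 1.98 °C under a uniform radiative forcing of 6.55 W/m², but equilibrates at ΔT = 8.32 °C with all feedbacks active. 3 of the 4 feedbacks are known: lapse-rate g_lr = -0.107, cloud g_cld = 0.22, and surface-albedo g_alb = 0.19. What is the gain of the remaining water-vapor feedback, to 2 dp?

0.46

Amplification A = ΔT/ΔT₀ = 8.32/1.98 = 4.202.
Total gain g = 1 − 1/A = 1 − 1/4.202 = 0.762.
Known gains sum to -0.107 + 0.22 + 0.19 = 0.303.
g_wv = 0.762 − 0.303 = 0.46.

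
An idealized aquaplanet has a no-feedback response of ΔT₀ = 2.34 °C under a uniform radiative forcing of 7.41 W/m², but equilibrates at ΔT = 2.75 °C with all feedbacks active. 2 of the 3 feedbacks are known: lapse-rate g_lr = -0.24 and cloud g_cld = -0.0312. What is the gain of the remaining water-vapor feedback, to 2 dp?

Amplification A = ΔT/ΔT₀ = 2.75/2.34 = 1.175.
Total gain g = 1 − 1/A = 1 − 1/1.175 = 0.1489.
Known gains sum to -0.24 − 0.0312 = -0.2712.
g_wv = 0.1489 + 0.2712 = 0.42.

0.42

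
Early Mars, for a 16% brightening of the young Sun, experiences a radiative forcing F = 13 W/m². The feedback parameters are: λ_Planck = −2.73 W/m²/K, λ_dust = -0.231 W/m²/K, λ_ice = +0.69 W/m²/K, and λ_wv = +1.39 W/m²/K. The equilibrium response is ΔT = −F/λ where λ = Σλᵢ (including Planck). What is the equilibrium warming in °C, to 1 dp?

14.8 °C

Net feedback parameter λ = (−2.73) + (-0.231) + (+0.69) + (+1.39) = -0.881 W/m²/K.
ΔT = −F/λ = −13/(-0.881) = 14.8 °C.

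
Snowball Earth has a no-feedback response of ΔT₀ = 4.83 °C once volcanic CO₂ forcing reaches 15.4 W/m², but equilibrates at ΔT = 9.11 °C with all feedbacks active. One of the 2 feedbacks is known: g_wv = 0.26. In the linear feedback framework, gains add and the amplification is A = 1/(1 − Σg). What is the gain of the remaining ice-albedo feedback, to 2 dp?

Amplification A = ΔT/ΔT₀ = 9.11/4.83 = 1.886.
Total gain g = 1 − 1/A = 1 − 1/1.886 = 0.4698.
The known gain is 0.26.
g_ice = 0.4698 − 0.26 = 0.21.

0.21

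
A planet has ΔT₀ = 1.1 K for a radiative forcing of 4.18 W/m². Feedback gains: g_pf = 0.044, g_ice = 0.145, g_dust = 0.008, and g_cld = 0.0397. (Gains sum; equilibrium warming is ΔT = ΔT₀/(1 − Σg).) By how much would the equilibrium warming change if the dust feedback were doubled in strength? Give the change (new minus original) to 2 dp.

0.02 K

Original: g = 0.2367, ΔT = 1.1/(1−0.2367) = 1.4411 K.
With doubled dust: g' = 0.2447, ΔT' = 1.1/(1−0.2447) = 1.4564 K.
Change = 1.4564 − 1.4411 = 0.02 K.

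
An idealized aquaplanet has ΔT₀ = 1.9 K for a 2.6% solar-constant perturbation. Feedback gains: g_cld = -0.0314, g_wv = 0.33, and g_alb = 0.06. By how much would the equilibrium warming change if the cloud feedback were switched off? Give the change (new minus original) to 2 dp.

0.15 K

Original: g = 0.3586, ΔT = 1.9/(1−0.3586) = 2.9623 K.
Without cloud: g' = 0.39, ΔT' = 1.9/(1−0.39) = 3.1148 K.
Change = 3.1148 − 2.9623 = 0.15 K.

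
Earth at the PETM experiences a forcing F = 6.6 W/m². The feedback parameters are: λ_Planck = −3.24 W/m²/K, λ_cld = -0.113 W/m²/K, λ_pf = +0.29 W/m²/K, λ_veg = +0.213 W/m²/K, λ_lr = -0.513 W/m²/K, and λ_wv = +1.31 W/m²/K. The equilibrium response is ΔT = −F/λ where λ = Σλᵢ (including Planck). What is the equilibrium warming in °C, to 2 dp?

Net feedback parameter λ = (−3.24) + (-0.113) + (+0.29) + (+0.213) + (-0.513) + (+1.31) = -2.053 W/m²/K.
ΔT = −F/λ = −6.6/(-2.053) = 3.21 °C.

3.21 °C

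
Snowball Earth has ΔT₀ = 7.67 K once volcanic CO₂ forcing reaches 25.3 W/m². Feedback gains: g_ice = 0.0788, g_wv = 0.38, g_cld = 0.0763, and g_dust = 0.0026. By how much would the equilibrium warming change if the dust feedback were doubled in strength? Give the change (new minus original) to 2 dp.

Original: g = 0.5377, ΔT = 7.67/(1−0.5377) = 16.5910 K.
With doubled dust: g' = 0.5403, ΔT' = 7.67/(1−0.5403) = 16.6848 K.
Change = 16.6848 − 16.5910 = 0.09 K.

0.09 K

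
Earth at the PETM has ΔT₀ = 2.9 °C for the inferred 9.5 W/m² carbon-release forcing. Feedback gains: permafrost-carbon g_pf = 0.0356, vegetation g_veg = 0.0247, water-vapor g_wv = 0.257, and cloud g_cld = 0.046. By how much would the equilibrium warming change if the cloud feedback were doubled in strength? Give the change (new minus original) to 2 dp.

Original: g = 0.3633, ΔT = 2.9/(1−0.3633) = 4.5547 °C.
With doubled cloud: g' = 0.4093, ΔT' = 2.9/(1−0.4093) = 4.9094 °C.
Change = 4.9094 − 4.5547 = 0.35 °C.

0.35 °C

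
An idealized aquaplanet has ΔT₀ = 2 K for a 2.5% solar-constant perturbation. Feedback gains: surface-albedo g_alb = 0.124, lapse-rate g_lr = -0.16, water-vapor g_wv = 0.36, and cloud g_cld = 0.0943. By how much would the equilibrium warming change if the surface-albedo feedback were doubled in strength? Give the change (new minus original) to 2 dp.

0.93 K

Original: g = 0.4183, ΔT = 2/(1−0.4183) = 3.4382 K.
With doubled surface-albedo: g' = 0.5423, ΔT' = 2/(1−0.5423) = 4.3697 K.
Change = 4.3697 − 3.4382 = 0.93 K.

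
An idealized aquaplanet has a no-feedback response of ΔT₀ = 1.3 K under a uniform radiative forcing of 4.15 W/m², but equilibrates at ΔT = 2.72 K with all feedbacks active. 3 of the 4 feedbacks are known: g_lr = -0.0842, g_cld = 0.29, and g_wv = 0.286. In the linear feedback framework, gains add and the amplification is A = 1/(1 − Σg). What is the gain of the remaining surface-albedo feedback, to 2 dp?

0.03

Amplification A = ΔT/ΔT₀ = 2.72/1.3 = 2.092.
Total gain g = 1 − 1/A = 1 − 1/2.092 = 0.522.
Known gains sum to -0.0842 + 0.29 + 0.286 = 0.4918.
g_alb = 0.522 − 0.4918 = 0.03.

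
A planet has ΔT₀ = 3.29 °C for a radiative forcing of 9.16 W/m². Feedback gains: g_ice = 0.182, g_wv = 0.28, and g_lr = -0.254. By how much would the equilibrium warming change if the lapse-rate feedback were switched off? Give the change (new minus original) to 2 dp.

1.96 °C

Original: g = 0.208, ΔT = 3.29/(1−0.208) = 4.1540 °C.
Without lapse-rate: g' = 0.462, ΔT' = 3.29/(1−0.462) = 6.1152 °C.
Change = 6.1152 − 4.1540 = 1.96 °C.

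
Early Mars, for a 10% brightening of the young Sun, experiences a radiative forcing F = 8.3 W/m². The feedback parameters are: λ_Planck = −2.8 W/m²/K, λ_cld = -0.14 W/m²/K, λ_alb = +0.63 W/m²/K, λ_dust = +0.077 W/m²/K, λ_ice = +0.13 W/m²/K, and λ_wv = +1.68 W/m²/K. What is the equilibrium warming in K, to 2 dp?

19.62 K

Net feedback parameter λ = (−2.8) + (-0.14) + (+0.63) + (+0.077) + (+0.13) + (+1.68) = -0.423 W/m²/K.
ΔT = −F/λ = −8.3/(-0.423) = 19.62 K.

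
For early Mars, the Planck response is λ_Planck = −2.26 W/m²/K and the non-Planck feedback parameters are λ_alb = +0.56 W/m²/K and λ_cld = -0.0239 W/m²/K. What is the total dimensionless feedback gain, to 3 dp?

0.237

Convert to gains: g_alb = 0.56/2.26 = 0.2478; g_cld = -0.0239/2.26 = -0.01058.
Total gain g = 0.23722.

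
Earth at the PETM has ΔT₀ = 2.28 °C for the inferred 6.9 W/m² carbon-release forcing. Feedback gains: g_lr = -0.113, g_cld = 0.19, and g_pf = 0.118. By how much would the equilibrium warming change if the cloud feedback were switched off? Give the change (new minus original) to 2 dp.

Original: g = 0.195, ΔT = 2.28/(1−0.195) = 2.8323 °C.
Without cloud: g' = 0.005, ΔT' = 2.28/(1−0.005) = 2.2915 °C.
Change = 2.2915 − 2.8323 = -0.54 °C.

-0.54 °C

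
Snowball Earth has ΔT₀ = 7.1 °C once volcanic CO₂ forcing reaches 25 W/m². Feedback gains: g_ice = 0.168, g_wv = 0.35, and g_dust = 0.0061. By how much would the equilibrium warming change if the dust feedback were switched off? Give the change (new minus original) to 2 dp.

-0.19 °C

Original: g = 0.5241, ΔT = 7.1/(1−0.5241) = 14.9191 °C.
Without dust: g' = 0.518, ΔT' = 7.1/(1−0.518) = 14.7303 °C.
Change = 14.7303 − 14.9191 = -0.19 °C.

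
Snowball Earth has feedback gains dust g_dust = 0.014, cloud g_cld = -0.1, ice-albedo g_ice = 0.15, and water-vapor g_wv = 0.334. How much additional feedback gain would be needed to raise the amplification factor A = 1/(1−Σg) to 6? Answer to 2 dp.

Current total gain = 0.398.
Target gain for A = 6: g* = 1 − 1/6 = 0.8333.
Additional gain needed = 0.8333 − 0.398 = 0.44.

0.44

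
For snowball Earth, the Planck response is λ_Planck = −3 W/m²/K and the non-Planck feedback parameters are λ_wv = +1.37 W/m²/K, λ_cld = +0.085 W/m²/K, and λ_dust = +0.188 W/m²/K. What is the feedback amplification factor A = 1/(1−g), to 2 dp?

2.21

Convert to gains: g_wv = 1.37/3 = 0.4567; g_cld = 0.085/3 = 0.02833; g_dust = 0.188/3 = 0.06267.
Total gain g = 0.5477.
A = 1/(1 − 0.5477) = 2.21.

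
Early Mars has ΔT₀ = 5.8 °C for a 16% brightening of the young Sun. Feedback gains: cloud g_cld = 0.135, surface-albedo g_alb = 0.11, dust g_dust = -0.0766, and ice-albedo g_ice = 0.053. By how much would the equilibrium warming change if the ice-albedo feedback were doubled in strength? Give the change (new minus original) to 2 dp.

0.54 °C

Original: g = 0.2214, ΔT = 5.8/(1−0.2214) = 7.4493 °C.
With doubled ice-albedo: g' = 0.2744, ΔT' = 5.8/(1−0.2744) = 7.9934 °C.
Change = 7.9934 − 7.4493 = 0.54 °C.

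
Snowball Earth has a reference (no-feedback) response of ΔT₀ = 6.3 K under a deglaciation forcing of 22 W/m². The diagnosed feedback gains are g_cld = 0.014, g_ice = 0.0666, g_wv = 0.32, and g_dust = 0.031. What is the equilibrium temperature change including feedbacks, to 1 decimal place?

Total gain g = 0.014 + 0.0666 + 0.32 + 0.031 = 0.4316.
Amplification A = 1/(1 − 0.4316) = 1.759.
ΔT = 6.3 × 1.759 = 11.1 K.

11.1 K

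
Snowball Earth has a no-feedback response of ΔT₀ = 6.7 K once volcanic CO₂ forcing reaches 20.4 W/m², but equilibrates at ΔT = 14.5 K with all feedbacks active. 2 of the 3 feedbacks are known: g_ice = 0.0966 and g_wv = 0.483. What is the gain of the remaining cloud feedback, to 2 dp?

-0.04

Amplification A = ΔT/ΔT₀ = 14.5/6.7 = 2.164.
Total gain g = 1 − 1/A = 1 − 1/2.164 = 0.5379.
Known gains sum to 0.0966 + 0.483 = 0.5796.
g_cld = 0.5379 − 0.5796 = -0.04.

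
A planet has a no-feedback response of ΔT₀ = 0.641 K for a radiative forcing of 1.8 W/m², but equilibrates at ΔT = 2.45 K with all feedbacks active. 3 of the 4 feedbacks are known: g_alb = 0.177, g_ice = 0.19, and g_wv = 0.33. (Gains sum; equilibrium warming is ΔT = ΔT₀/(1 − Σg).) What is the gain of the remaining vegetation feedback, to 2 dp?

0.04

Amplification A = ΔT/ΔT₀ = 2.45/0.641 = 3.822.
Total gain g = 1 − 1/A = 1 − 1/3.822 = 0.7384.
Known gains sum to 0.177 + 0.19 + 0.33 = 0.697.
g_veg = 0.7384 − 0.697 = 0.04.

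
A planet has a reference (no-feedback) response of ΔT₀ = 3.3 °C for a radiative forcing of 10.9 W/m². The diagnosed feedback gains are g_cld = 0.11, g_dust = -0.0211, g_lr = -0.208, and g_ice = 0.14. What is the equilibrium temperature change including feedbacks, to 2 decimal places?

3.37 °C

Total gain g = 0.11 − 0.0211 − 0.208 + 0.14 = 0.0209.
Amplification A = 1/(1 − 0.0209) = 1.021.
ΔT = 3.3 × 1.021 = 3.37 °C.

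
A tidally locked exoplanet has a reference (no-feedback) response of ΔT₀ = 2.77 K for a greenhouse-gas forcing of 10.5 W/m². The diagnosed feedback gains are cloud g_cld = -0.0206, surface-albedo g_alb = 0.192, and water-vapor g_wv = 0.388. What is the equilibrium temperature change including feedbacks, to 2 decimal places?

Total gain g = -0.0206 + 0.192 + 0.388 = 0.5594.
Amplification A = 1/(1 − 0.5594) = 2.27.
ΔT = 2.77 × 2.27 = 6.29 K.

6.29 K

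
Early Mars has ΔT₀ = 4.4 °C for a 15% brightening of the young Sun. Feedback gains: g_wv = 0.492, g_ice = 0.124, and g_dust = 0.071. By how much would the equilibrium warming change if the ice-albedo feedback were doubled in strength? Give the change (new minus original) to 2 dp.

9.22 °C

Original: g = 0.687, ΔT = 4.4/(1−0.687) = 14.0575 °C.
With doubled ice-albedo: g' = 0.811, ΔT' = 4.4/(1−0.811) = 23.2804 °C.
Change = 23.2804 − 14.0575 = 9.22 °C.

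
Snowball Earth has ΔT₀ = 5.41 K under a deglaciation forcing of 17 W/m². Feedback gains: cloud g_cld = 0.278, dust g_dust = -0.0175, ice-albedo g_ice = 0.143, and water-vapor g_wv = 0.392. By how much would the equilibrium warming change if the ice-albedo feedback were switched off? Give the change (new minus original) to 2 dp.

-10.89 K

Original: g = 0.7955, ΔT = 5.41/(1−0.7955) = 26.4548 K.
Without ice-albedo: g' = 0.6525, ΔT' = 5.41/(1−0.6525) = 15.5683 K.
Change = 15.5683 − 26.4548 = -10.89 K.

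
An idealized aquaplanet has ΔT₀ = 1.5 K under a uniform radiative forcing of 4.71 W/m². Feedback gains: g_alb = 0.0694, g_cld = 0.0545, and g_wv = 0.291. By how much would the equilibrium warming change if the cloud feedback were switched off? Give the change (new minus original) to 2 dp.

Original: g = 0.4149, ΔT = 1.5/(1−0.4149) = 2.5637 K.
Without cloud: g' = 0.3604, ΔT' = 1.5/(1−0.3604) = 2.3452 K.
Change = 2.3452 − 2.5637 = -0.22 K.

-0.22 K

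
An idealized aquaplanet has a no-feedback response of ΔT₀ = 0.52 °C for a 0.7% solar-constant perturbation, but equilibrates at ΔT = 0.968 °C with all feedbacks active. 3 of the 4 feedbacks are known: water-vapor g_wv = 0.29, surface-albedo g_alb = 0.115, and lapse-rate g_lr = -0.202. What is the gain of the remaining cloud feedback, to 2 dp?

0.26

Amplification A = ΔT/ΔT₀ = 0.968/0.52 = 1.862.
Total gain g = 1 − 1/A = 1 − 1/1.862 = 0.4629.
Known gains sum to 0.29 + 0.115 − 0.202 = 0.203.
g_cld = 0.4629 − 0.203 = 0.26.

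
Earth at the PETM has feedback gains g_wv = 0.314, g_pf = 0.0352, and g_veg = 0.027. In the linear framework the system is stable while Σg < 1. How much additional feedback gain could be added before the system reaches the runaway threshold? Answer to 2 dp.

Current total gain = 0.314 + 0.0352 + 0.027 = 0.3762.
Margin to runaway = 1 − 0.3762 = 0.62.

0.62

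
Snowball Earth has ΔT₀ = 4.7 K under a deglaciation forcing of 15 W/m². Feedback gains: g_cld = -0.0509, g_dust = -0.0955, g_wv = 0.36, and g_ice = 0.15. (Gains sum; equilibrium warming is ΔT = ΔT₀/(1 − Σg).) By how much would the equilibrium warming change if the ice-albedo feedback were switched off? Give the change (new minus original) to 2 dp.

-1.41 K

Original: g = 0.3636, ΔT = 4.7/(1−0.3636) = 7.3853 K.
Without ice-albedo: g' = 0.2136, ΔT' = 4.7/(1−0.2136) = 5.9766 K.
Change = 5.9766 − 7.3853 = -1.41 K.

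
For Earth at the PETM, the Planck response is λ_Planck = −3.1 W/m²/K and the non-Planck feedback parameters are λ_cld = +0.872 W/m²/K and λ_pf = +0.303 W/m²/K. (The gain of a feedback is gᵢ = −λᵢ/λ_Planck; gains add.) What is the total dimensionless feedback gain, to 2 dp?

Convert to gains: g_cld = 0.872/3.1 = 0.2813; g_pf = 0.303/3.1 = 0.09774.
Total gain g = 0.37904.

0.38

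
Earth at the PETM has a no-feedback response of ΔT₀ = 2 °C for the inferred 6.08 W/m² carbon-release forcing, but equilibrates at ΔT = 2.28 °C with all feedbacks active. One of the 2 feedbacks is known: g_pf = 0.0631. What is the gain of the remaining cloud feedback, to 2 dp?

Amplification A = ΔT/ΔT₀ = 2.28/2 = 1.14.
Total gain g = 1 − 1/A = 1 − 1/1.14 = 0.1228.
The known gain is 0.0631.
g_cld = 0.1228 − 0.0631 = 0.06.

0.06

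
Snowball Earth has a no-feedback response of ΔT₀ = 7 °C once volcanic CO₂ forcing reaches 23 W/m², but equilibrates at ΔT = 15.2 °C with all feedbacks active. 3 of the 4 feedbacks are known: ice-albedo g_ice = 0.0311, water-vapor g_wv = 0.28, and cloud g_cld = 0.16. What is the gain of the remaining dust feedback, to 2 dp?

Amplification A = ΔT/ΔT₀ = 15.2/7 = 2.171.
Total gain g = 1 − 1/A = 1 − 1/2.171 = 0.5394.
Known gains sum to 0.0311 + 0.28 + 0.16 = 0.4711.
g_dust = 0.5394 − 0.4711 = 0.07.

0.07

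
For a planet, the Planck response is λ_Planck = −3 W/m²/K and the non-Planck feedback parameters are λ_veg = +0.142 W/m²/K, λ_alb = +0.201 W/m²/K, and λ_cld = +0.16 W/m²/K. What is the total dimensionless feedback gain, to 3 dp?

Convert to gains: g_veg = 0.142/3 = 0.04733; g_alb = 0.201/3 = 0.067; g_cld = 0.16/3 = 0.05333.
Total gain g = 0.16766.

0.168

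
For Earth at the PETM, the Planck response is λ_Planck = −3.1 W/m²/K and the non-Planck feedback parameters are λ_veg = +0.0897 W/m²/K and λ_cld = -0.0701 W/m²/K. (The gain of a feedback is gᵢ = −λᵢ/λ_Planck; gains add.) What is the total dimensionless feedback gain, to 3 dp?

0.006

Convert to gains: g_veg = 0.0897/3.1 = 0.02894; g_cld = -0.0701/3.1 = -0.02261.
Total gain g = 0.00633.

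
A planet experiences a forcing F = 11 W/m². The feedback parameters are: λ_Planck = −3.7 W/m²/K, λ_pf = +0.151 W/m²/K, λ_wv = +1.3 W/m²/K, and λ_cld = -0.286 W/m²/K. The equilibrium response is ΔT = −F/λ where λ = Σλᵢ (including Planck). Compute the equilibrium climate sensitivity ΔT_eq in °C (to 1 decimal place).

4.3 °C

Net feedback parameter λ = (−3.7) + (+0.151) + (+1.3) + (-0.286) = -2.535 W/m²/K.
ΔT = −F/λ = −11/(-2.535) = 4.3 °C.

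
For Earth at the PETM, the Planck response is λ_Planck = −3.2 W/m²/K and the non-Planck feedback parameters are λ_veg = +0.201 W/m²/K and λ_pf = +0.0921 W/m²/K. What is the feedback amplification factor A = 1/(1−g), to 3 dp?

Convert to gains: g_veg = 0.201/3.2 = 0.06281; g_pf = 0.0921/3.2 = 0.02878.
Total gain g = 0.09159.
A = 1/(1 − 0.09159) = 1.101.

1.101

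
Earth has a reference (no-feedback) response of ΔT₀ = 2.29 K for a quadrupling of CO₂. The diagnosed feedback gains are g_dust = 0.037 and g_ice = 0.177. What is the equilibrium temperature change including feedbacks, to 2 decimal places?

Total gain g = 0.037 + 0.177 = 0.214.
Amplification A = 1/(1 − 0.214) = 1.272.
ΔT = 2.29 × 1.272 = 2.91 K.

2.91 K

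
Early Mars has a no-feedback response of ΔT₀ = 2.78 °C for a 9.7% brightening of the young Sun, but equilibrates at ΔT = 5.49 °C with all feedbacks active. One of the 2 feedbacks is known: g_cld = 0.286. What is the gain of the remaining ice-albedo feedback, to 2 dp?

0.21

Amplification A = ΔT/ΔT₀ = 5.49/2.78 = 1.975.
Total gain g = 1 − 1/A = 1 − 1/1.975 = 0.4937.
The known gain is 0.286.
g_ice = 0.4937 − 0.286 = 0.21.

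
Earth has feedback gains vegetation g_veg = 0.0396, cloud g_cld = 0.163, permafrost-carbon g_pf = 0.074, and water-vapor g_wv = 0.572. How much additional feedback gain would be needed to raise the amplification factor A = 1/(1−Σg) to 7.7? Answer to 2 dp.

Current total gain = 0.8486.
Target gain for A = 7.7: g* = 1 − 1/7.7 = 0.8701.
Additional gain needed = 0.8701 − 0.8486 = 0.02.

0.02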